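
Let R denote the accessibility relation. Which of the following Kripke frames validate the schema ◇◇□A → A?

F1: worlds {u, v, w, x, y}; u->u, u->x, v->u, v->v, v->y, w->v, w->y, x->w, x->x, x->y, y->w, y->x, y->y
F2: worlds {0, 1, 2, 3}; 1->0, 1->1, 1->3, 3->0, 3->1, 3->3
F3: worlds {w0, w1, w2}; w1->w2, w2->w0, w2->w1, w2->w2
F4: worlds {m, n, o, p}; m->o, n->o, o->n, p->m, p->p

none

Frame correspondent (Sahlqvist): ∀x ∀y (xR²y → ∃w (yRw ∧ x = w)) — i.e. a generalized confluence (Geach) condition.
F1: fails — uR²w but no t with wRt and u=t.
F2: fails — 1R²0 but no w with 0Rw and 1=w.
F3: fails — w1R²w0 but no w with w0Rw and w1=w.
F4: fails — mR²n but no w with nRw and m=w.
Valid on no frame.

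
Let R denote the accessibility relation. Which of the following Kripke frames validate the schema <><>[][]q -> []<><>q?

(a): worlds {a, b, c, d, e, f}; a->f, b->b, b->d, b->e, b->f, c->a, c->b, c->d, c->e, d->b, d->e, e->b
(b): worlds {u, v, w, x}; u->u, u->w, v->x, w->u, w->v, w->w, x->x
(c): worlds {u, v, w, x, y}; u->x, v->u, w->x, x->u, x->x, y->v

The schema corresponds to a generalized confluence (Geach) condition: forall x forall y forall z ((x R^2 y & xRz) -> exists w (y R^2 w & z R^2 w)).
(a): fails — bR²b, bRf but no w with bR²w and fR²w.
(b): fails — uR²v, uRu but no t with vR²t and uR²t.
(c): ✓.

(c)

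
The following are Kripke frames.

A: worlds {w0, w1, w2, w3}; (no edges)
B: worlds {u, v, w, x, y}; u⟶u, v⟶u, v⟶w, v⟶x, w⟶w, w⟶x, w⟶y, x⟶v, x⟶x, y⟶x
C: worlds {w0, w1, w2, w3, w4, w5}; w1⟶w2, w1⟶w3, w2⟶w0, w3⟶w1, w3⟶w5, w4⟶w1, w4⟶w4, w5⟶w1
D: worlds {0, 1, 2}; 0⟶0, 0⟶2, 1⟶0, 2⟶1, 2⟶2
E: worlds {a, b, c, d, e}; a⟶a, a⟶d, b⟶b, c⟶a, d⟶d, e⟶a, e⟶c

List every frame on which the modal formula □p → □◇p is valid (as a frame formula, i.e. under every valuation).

The schema corresponds to a generalized confluence (Geach) condition: ∀x ∀z (xRz → ∃w (xRw ∧ zRw)).
A: condition met.
B: condition met.
C: fails — w1Rw2 but no w with w1Rw and w2Rw.
D: fails — 2R1 but no w with 2Rw and 1Rw.
E: condition met.
Valid on: A, B, E.

A, B, E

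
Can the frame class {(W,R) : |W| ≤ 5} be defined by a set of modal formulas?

Not modally definable

If a class were modally definable it would be closed under disjoint unions (Goldblatt–Thomason).
Any modal formula valid on each of 6 disjoint one-world frames is valid on their disjoint union (validity is preserved under disjoint unions). Each one-world frame has |W|=1≤5, but the union has |W|=6.
Hence having at most 5 worlds is not modally definable.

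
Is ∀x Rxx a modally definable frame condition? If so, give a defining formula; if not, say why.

The condition is reflexivity. A defining modal formula is □q → q.
Suppose □q→q is valid. At any x set V(q)={w : Rxw}. Then □q holds at x, so q holds at x, i.e. Rxx.

Yes — defined by □q → q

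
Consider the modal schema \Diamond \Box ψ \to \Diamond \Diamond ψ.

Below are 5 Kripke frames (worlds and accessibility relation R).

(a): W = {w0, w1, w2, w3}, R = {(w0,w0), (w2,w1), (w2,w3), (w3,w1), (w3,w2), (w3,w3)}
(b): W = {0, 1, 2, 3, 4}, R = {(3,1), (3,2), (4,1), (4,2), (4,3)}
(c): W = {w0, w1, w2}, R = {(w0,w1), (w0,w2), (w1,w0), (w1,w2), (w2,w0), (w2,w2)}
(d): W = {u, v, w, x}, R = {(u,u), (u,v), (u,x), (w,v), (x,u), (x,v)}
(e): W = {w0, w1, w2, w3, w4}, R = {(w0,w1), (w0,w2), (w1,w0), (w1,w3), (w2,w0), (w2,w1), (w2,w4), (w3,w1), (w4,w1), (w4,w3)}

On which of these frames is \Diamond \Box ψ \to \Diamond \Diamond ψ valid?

(c), (e)

The schema corresponds to a generalized confluence (Geach) condition: \forall x \forall y (xRy \to \exists w (yRw \wedge x R^2 w)).
(a): fails — w2Rw1 but no w with w1Rw and w2R²w.
(b): fails — 3R1 but no w with 1Rw and 3R²w.
(c): satisfies the condition.
(d): fails — uRv but no t with vRt and uR²t.
(e): satisfies the condition.
Valid on: (c), (e).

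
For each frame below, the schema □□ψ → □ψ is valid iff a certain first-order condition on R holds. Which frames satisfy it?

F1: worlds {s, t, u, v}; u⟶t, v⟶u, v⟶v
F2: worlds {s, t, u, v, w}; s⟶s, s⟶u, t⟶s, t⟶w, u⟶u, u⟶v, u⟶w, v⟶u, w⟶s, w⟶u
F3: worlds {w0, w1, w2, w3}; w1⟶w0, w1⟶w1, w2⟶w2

F3

The schema corresponds to density: ∀x ∀y (Rxy → ∃z (Rxz ∧ Rzy)).
F1: fails — Rut but no z with Ruz and Rzt.
F2: fails — Rtw but no z with Rtz and Rzw.
F3: holds.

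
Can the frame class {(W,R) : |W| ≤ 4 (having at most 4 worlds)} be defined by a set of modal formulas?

No

Modal frame validity is preserved under disjoint unions.
Any modal formula valid on each of 5 disjoint one-world frames is valid on their disjoint union (validity is preserved under disjoint unions). Each one-world frame has |W|=1≤4, but the union has |W|=5.
Hence having at most 4 worlds is not modally definable.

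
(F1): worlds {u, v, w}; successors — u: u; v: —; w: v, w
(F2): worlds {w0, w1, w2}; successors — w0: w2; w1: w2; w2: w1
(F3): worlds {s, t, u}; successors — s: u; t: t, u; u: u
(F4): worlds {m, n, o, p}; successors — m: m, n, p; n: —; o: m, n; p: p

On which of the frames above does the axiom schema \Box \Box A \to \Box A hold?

Frame correspondent (Sahlqvist): \forall x \forall y (Rxy \to \exists z (Rxz \wedge Rzy)) — i.e. density.
(F1): condition met.
(F2): fails — Rw1w2 but no z with Rw1z and Rzw2.
(F3): condition met.
(F4): condition met.

(F1), (F3), (F4)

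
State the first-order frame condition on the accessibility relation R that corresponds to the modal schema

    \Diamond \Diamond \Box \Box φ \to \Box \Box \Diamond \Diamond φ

This is a Sahlqvist (Geach-type) schema ◇^2□^2φ → □^2◇^2φ.
Minimal-valuation argument: fix x; take any y with xR^2y and any z with xR^2z. Set V(φ) to the set of worlds R-reachable from y in exactly 2 steps. Then □^2φ holds at y, so the antecedent holds at x; validity forces ◇^2φ at z, giving a w with zR^2w and yR^2w.
First-order correspondent: \forall x \forall y \forall z ((x R^2 y \wedge x R^2 z) \to \exists w (y R^2 w \wedge z R^2 w)).

\forall x \forall y \forall z ((x R^2 y \wedge x R^2 z) \to \exists w (y R^2 w \wedge z R^2 w))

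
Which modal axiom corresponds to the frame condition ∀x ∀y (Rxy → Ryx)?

r → □◇r

A defining formula is r → □◇r (the B axiom).
Suppose r→□◇r is valid. Take Rxy and set V(r)={x}. Then r at x, so □◇r at x, so ◇r at y, so some z with Ryz has r; z=x, i.e. Ryx.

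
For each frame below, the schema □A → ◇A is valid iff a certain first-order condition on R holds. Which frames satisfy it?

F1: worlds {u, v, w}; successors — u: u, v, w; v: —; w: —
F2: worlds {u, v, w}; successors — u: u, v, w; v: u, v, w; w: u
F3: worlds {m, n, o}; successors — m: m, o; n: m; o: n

Frame correspondent (Sahlqvist): ∀x ∃y Rxy — i.e. seriality.
F1: fails — world v has no successor.
F2: condition met.
F3: condition met.

F2, F3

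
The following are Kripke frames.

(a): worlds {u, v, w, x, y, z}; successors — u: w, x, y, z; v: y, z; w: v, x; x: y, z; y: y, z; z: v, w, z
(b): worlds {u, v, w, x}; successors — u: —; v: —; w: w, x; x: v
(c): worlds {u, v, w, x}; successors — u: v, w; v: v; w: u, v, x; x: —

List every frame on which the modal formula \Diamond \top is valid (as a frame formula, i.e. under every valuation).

(a)

Frame correspondent (Sahlqvist): \forall x \exists y Rxy — i.e. seriality.
(a): condition met.
(b): fails — world u has no successor.
(c): fails — world x has no successor.
Valid on: (a).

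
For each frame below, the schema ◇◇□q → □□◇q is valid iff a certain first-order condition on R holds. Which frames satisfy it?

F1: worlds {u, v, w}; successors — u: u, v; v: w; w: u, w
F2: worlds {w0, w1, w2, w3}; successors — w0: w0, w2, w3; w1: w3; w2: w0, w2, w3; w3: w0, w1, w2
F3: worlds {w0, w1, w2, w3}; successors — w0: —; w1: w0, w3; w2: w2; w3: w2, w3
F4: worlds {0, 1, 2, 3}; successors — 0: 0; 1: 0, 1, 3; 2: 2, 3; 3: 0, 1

This is the axiom for a generalized confluence (Geach) condition; its first-order frame correspondent is ∀x ∀y ∀z ((xR²y ∧ xR²z) → ∃w (yRw ∧ zRw)).
F1: fails — uR²u, uR²v but no t with uRt and vRt.
F2: fails — w0R²w1, w0R²w3 but no w with w1Rw and w3Rw.
F3: holds.
F4: fails — 2R²0, 2R²2 but no w with 0Rw and 2Rw.

F3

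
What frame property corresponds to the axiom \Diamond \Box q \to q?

Equivalently (dual form): q → □◇q.
Suppose q→□◇q is valid. Take Rxy and set V(q)={x}. Then q at x, so □◇q at x, so ◇q at y, so some z with Ryz has q; z=x, i.e. Ryx.
The converse is a direct semantic check.
So the correspondent is symmetry.

symmetry: \forall x \forall y (Rxy \to Ryx)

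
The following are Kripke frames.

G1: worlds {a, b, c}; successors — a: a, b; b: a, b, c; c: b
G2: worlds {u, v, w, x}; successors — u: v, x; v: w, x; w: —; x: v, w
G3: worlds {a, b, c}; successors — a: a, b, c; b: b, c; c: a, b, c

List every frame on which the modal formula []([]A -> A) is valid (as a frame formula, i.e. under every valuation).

G3

Frame correspondent (Sahlqvist): forall x forall y (Rxy -> Ryy) — i.e. shift-reflexivity.
G1: fails — Rbc but not Rcc.
G2: fails — Ruv but not Rvv.
G3: condition met.
Valid on: G3.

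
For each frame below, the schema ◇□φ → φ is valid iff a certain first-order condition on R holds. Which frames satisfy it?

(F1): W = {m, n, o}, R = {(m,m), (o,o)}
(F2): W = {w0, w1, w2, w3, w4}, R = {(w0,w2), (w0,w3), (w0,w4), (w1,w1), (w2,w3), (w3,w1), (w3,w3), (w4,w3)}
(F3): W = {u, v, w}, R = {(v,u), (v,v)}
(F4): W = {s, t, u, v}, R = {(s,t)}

Frame correspondent (Sahlqvist): ∀x ∀y (Rxy → Ryx) — i.e. symmetry.
(F1): holds.
(F2): fails — Rw0w4 but not Rw4w0.
(F3): fails — Rvu but not Ruv.
(F4): fails — Rst but not Rts.

(F1)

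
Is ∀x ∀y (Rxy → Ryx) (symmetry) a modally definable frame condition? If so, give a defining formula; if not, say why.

Definable; q → □◇q defines it

Yes: it is symmetry, defined by the B schema q → □◇q.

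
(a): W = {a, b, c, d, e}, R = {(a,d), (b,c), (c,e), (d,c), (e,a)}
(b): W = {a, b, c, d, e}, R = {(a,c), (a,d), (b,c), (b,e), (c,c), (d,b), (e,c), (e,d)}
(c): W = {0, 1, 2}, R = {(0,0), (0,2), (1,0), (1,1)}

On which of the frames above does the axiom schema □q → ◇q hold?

This is the axiom for seriality; its first-order frame correspondent is ∀x ∃y Rxy.
(a): satisfies the condition.
(b): satisfies the condition.
(c): fails — world 2 has no successor.
Valid on: (a), (b).

(a), (b)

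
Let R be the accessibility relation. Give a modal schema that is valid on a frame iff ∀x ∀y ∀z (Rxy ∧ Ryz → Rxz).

This is transitivity; the standard corresponding axiom is 4: □q → □□q.
Suppose □q→□□q is valid. Take Rxy, Ryz and set V(q)={w : Rxw}. Then □q at x, so □□q at x, so □q at y, so q at z, i.e. Rxz.

□q → □□q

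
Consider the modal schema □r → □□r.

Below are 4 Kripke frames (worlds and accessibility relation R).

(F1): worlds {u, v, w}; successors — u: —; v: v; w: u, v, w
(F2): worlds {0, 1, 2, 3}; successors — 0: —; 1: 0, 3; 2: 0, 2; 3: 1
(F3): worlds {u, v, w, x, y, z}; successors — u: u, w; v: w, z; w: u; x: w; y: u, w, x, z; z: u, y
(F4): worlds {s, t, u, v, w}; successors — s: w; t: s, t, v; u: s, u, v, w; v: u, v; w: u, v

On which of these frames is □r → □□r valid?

(F1)

This is the axiom for transitivity; its first-order frame correspondent is ∀x ∀y ∀z (Rxy ∧ Ryz → Rxz).
(F1): condition met.
(F2): fails — R31 and R10 but not R30.
(F3): fails — Rxw and Rwu but not Rxu.
(F4): fails — Rtv and Rvu but not Rtu.
Valid on: (F1).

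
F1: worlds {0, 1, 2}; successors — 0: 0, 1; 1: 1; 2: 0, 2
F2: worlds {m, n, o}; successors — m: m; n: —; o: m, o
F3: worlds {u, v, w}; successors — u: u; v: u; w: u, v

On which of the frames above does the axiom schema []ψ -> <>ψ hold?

This is the axiom for seriality; its first-order frame correspondent is forall x exists y Rxy.
F1: holds.
F2: fails — world n has no successor.
F3: holds.

F1, F3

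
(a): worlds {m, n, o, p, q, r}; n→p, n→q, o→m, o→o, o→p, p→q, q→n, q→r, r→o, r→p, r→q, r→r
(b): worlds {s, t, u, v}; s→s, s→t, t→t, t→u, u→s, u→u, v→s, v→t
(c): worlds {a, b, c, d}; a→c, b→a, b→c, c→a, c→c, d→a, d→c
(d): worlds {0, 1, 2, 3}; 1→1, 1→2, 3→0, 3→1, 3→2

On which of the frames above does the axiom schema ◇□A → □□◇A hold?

This is the axiom for a generalized confluence (Geach) condition; its first-order frame correspondent is ∀x ∀y ∀z ((xRy ∧ xR²z) → ∃w (yRw ∧ zRw)).
(a): fails — nRp, nR²q but no w with pRw and qRw.
(b): satisfies the condition.
(c): satisfies the condition.
(d): fails — 1R1, 1R²2 but no w with 1Rw and 2Rw.
Valid on: (b), (c).

(b), (c)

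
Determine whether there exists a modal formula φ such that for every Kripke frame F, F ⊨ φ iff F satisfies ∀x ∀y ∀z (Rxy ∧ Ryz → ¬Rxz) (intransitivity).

No — not modally definable

If a class were modally definable it would be closed under surjective bounded morphisms (Goldblatt–Thomason).
The 3-cycle (worlds w0,w1,w2 with w0→w1→w2→w0) is intransitive. Mapping every world to a single reflexive point • is a surjective bounded morphism; the reflexive point is not intransitive (R••∧R•• but R••).
So the class is not modally definable.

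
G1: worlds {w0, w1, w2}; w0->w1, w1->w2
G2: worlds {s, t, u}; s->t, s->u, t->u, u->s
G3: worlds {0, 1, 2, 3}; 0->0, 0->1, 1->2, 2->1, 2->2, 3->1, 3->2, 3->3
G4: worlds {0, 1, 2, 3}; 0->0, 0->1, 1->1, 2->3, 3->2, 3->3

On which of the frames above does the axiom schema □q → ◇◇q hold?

Frame correspondent (Sahlqvist): ∀x ∃w (xRw ∧ xR²w) — i.e. a generalized confluence (Geach) condition.
G1: fails — at w0 but no w with w0Rw and w0R²w.
G2: fails — at t but no w with tRw and tR²w.
G3: condition met.
G4: condition met.

G3, G4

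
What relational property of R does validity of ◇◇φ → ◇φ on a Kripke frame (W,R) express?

transitivity: ∀x ∀y ∀z (Rxy ∧ Ryz → Rxz)

This is a form of the 4 axiom.
Its frame correspondent is transitivity — ∀x ∀y ∀z (Rxy ∧ Ryz → Rxz).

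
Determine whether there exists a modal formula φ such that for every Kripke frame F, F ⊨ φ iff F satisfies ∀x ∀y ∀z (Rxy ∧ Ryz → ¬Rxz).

If a class were modally definable it would be closed under surjective bounded morphisms (Goldblatt–Thomason).
The 3-cycle (worlds s,t,u with s→t→u→s) is intransitive. Mapping every world to a single reflexive point • is a surjective bounded morphism; the reflexive point is not intransitive (R••∧R•• but R••).
So no modal formula (or set of formulas) defines exactly the intransitive frames.

Not definable by any modal formula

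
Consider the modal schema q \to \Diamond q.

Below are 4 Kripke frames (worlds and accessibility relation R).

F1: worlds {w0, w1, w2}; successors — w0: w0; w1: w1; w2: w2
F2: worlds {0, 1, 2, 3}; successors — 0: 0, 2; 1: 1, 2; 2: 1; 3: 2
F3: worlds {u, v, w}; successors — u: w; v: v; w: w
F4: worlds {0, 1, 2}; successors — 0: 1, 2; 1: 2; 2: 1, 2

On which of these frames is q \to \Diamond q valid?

F1

This is the axiom for reflexivity; its first-order frame correspondent is \forall x Rxx.
F1: holds.
F2: fails — world 2 does not see itself.
F3: fails — world u does not see itself.
F4: fails — world 0 does not see itself.
Valid on: F1.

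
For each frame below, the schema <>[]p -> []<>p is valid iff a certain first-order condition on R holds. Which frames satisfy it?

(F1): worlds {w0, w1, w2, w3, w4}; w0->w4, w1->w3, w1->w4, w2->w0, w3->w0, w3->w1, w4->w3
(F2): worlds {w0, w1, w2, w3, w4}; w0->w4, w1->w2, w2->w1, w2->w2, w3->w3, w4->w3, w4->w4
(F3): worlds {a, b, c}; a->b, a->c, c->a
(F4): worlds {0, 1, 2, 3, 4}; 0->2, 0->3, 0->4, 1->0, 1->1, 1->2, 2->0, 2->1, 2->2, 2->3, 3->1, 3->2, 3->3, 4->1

The schema corresponds to convergence: forall x forall y forall z (Rxy & Rxz -> exists w (Ryw & Rzw)).
(F1): fails — Rw1w3 and Rw1w4 but w3 and w4 have no common successor.
(F2): satisfies the condition.
(F3): fails — Rac and Rab but c and b have no common successor.
(F4): satisfies the condition.

(F2), (F4)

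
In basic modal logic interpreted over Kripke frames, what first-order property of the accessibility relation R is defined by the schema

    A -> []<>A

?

Suppose A→□◇A is valid. Take Rxy and set V(A)={x}. Then A at x, so □◇A at x, so ◇A at y, so some z with Ryz has A; z=x, i.e. Ryx.
The converse is a direct semantic check.
Frame condition: forall x forall y (Rxy -> Ryx).

Symmetry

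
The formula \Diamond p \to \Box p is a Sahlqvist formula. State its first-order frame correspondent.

partial functionality

Suppose ◇p→□p is valid. Take Rxy, Rxz and set V(p)={y}. Then ◇p at x, so □p at x, so p at z, i.e. z=y.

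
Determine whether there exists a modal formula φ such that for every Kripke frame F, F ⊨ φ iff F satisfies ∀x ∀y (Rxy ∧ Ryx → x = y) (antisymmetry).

Any modally definable frame class is closed under surjective bounded morphisms.
The 4-cycle (worlds s,t,u,v with s→t→u→v→s) is antisymmetric. Sending even-indexed worlds to a and odd-indexed worlds to b is a surjective bounded morphism onto the two-world frame with a↔b, which is not antisymmetric.
So the class is not modally definable.

No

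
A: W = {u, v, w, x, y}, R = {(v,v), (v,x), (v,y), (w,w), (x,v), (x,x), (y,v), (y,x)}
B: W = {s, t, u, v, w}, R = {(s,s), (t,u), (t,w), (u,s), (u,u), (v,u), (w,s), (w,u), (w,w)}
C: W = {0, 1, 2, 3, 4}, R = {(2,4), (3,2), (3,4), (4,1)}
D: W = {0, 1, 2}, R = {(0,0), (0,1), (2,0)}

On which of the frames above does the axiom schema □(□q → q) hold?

B

The schema corresponds to shift-reflexivity: ∀x ∀y (Rxy → Ryy).
A: fails — Rvy but not Ryy.
B: ✓.
C: fails — R34 but not R44.
D: fails — R01 but not R11.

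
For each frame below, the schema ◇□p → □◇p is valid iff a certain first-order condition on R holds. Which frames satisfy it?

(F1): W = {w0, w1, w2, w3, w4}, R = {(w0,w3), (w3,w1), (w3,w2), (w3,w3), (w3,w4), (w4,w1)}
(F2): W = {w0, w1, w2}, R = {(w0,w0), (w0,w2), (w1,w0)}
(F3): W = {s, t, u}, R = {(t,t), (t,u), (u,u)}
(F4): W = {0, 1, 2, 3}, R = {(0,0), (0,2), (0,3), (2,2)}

(F3)

This is the axiom for convergence; its first-order frame correspondent is ∀x ∀y ∀z (Rxy ∧ Rxz → ∃w (Ryw ∧ Rzw)).
(F1): fails — Rw3w1 and Rw3w1 but w1 and w1 have no common successor.
(F2): fails — Rw0w2 and Rw0w2 but w2 and w2 have no common successor.
(F3): ✓.
(F4): fails — R00 and R03 but 0 and 3 have no common successor.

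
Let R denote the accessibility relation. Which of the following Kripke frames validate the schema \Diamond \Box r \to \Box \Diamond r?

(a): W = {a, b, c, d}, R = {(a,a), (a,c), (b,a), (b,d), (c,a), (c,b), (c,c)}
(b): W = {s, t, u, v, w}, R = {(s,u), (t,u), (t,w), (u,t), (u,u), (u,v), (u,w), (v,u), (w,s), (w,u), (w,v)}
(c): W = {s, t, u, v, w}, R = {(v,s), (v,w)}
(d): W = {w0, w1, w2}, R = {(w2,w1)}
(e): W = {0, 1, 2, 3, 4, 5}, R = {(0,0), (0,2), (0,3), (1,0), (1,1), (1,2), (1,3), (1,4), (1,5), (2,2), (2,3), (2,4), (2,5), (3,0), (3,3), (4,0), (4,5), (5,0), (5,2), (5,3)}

(b), (e)

Frame correspondent (Sahlqvist): \forall x \forall y \forall z (Rxy \wedge Rxz \to \exists w (Ryw \wedge Rzw)) — i.e. convergence.
(a): fails — Rba and Rbd but a and d have no common successor.
(b): satisfies the condition.
(c): fails — Rvs and Rvs but s and s have no common successor.
(d): fails — Rw2w1 and Rw2w1 but w1 and w1 have no common successor.
(e): satisfies the condition.
Valid on: (b), (e).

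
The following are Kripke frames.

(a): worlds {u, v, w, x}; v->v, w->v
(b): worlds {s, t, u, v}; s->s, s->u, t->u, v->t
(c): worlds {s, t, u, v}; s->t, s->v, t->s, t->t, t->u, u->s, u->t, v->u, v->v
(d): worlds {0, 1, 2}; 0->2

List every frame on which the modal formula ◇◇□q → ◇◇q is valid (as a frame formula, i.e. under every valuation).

(a), (c), (d)

The schema corresponds to a generalized confluence (Geach) condition: ∀x ∀y (xR²y → ∃w (yRw ∧ xR²w)).
(a): holds.
(b): fails — sR²u but no w with uRw and sR²w.
(c): holds.
(d): holds.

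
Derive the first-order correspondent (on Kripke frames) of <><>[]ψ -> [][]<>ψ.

This is a Sahlqvist (Geach-type) schema ◇^2□^1ψ → □^2◇^1ψ.
Minimal-valuation argument: fix x; take any y with xR^2y and any z with xR^2z. Set V(ψ) to the set of worlds R-reachable from y in exactly 1 step. Then □^1ψ holds at y, so the antecedent holds at x; validity forces ◇^1ψ at z, giving a w with zR^1w and yR^1w.
First-order correspondent: forall x forall y forall z ((x R^2 y & x R^2 z) -> exists w (yRw & zRw)).

forall x forall y forall z ((x R^2 y & x R^2 z) -> exists w (yRw & zRw))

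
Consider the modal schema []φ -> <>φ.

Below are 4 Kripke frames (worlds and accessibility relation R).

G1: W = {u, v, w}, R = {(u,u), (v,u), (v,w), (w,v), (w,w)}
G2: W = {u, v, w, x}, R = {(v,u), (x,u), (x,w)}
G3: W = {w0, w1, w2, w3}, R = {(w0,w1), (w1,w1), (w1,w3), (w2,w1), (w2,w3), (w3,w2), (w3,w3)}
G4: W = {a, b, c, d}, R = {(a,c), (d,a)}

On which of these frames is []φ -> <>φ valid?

G1, G3

This is the axiom for seriality; its first-order frame correspondent is forall x exists y Rxy.
G1: holds.
G2: fails — world u has no successor.
G3: holds.
G4: fails — world b has no successor.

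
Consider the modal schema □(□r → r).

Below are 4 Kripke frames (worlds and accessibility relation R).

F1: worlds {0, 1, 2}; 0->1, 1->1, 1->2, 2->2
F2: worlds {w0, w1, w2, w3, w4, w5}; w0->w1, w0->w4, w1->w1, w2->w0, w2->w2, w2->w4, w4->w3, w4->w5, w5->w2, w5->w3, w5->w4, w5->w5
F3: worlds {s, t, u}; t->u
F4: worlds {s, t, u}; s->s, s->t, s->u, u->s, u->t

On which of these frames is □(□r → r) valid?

This is the axiom for shift-reflexivity; its first-order frame correspondent is ∀x ∀y (Rxy → Ryy).
F1: satisfies the condition.
F2: fails — Rw0w4 but not Rw4w4.
F3: fails — Rtu but not Ruu.
F4: fails — Rut but not Rtt.

F1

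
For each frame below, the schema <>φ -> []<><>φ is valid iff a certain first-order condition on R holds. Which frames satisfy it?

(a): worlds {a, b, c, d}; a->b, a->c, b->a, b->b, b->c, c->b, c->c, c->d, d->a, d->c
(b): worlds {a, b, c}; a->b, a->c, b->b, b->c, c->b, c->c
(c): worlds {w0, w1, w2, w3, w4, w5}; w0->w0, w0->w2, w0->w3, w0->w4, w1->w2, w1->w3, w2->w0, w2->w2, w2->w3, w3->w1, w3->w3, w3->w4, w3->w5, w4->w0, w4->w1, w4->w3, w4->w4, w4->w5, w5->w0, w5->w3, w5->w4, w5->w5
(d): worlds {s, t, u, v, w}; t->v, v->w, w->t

(a), (b), (c)

This is the axiom for a generalized confluence (Geach) condition; its first-order frame correspondent is forall x forall y forall z ((xRy & xRz) -> exists w (y = w & z R^2 w)).
(a): holds.
(b): holds.
(c): holds.
(d): fails — tRv, tRv but no w* with v=w* and vR²w*.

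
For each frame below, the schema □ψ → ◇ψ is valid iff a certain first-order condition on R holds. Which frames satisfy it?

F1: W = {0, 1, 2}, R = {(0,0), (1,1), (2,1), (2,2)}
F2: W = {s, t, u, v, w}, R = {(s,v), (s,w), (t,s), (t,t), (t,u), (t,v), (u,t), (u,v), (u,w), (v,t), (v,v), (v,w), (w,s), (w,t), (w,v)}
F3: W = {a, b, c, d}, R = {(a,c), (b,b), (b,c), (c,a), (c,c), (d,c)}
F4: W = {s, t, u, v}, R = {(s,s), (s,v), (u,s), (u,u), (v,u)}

F1, F2, F3

Frame correspondent (Sahlqvist): ∀x ∃y Rxy — i.e. seriality.
F1: satisfies the condition.
F2: satisfies the condition.
F3: satisfies the condition.
F4: fails — world t has no successor.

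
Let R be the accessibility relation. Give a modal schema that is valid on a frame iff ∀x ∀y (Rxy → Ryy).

□(□q → q)

The condition is shift-reflexivity. The T□ schema □(□q → q) defines it.
Suppose □(□q→q) is valid. Take Rxy and set V(q)={w : Ryw}. Then at y, □q holds; since □(□q→q) at x, □q→q at y, so q at y, i.e. Ryy.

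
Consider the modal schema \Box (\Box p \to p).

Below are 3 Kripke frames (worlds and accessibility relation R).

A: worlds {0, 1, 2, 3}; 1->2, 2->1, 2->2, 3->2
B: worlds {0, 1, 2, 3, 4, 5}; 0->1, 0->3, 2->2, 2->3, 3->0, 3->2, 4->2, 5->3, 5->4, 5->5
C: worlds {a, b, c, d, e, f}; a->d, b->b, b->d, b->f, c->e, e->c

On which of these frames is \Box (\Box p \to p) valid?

This is the axiom for shift-reflexivity; its first-order frame correspondent is \forall x \forall y (Rxy \to Ryy).
A: fails — R21 but not R11.
B: fails — R53 but not R33.
C: fails — Rbf but not Rff.
Valid on no frame.

none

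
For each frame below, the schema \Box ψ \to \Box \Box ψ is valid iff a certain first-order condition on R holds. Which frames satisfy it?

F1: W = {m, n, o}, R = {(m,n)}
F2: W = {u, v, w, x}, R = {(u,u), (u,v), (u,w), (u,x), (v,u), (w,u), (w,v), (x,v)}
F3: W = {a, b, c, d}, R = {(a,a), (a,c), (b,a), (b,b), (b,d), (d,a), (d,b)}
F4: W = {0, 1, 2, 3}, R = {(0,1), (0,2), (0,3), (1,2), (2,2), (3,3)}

This is the axiom for transitivity; its first-order frame correspondent is \forall x \forall y \forall z (Rxy \wedge Ryz \to Rxz).
F1: holds.
F2: fails — Rwu and Ruw but not Rww.
F3: fails — Rba and Rac but not Rbc.
F4: holds.

F1, F4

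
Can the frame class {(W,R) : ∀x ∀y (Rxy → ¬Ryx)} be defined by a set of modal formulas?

No

Modal frame validity is preserved under surjective bounded morphisms.
The 5-cycle (worlds 0,1,2,3,4 with 0→1→2→3→4→0) is asymmetric. Mapping every world to a single reflexive point • is a surjective bounded morphism, and the reflexive point is not asymmetric (R•• but asymmetry requires ¬R••).
So no modal formula (or set of formulas) defines exactly the asymmetric frames.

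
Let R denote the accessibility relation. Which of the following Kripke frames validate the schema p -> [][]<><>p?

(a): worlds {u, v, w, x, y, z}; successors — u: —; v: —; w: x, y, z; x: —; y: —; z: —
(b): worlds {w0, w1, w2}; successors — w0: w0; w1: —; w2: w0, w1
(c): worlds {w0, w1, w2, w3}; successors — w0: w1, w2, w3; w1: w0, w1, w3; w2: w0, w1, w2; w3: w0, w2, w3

This is the axiom for a generalized confluence (Geach) condition; its first-order frame correspondent is forall x forall z (x R^2 z -> exists w (x = w & z R^2 w)).
(a): condition met.
(b): fails — w2R²w0 but no w with w2=w and w0R²w.
(c): condition met.

(a), (c)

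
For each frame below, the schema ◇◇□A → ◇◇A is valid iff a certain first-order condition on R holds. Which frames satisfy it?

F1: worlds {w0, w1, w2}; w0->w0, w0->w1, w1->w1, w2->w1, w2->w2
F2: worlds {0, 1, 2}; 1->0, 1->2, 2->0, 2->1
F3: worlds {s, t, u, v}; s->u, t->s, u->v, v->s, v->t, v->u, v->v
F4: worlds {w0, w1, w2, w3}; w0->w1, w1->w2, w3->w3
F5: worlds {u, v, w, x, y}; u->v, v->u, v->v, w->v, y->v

This is the axiom for a generalized confluence (Geach) condition; its first-order frame correspondent is ∀x ∀y (xR²y → ∃w (yRw ∧ xR²w)).
F1: condition met.
F2: fails — 1R²0 but no w with 0Rw and 1R²w.
F3: fails — tR²u but no w with uRw and tR²w.
F4: fails — w0R²w2 but no w with w2Rw and w0R²w.
F5: condition met.
Valid on: F1, F5.

F1, F5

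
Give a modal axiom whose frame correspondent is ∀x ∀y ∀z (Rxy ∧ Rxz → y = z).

◇ψ → □ψ

The condition is partial functionality. The CD schema ◇ψ → □ψ defines it.
Suppose ◇ψ→□ψ is valid. Take Rxy, Rxz and set V(ψ)={y}. Then ◇ψ at x, so □ψ at x, so ψ at z, i.e. z=y.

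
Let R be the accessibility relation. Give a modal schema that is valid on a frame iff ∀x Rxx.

□r → r

This is reflexivity; the standard corresponding axiom is T: □r → r.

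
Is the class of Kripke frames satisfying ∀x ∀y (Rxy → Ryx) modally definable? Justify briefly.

Yes, by p → □◇p

This is a Sahlqvist condition; the B axiom p → □◇p defines it.
Suppose p→□◇p is valid. Take Rxy and set V(p)={x}. Then p at x, so □◇p at x, so ◇p at y, so some z with Ryz has p; z=x, i.e. Ryx.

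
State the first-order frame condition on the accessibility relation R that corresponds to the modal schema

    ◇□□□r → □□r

∀x ∀y ∀z ((xRy ∧ xR²z) → ∃w (yR³w ∧ z = w))

This is a Sahlqvist (Geach-type) schema ◇^1□^3r → □^2◇^0r.
Minimal-valuation argument: fix x; take any y with xR^1y and any z with xR^2z. Set V(r) to the set of worlds R-reachable from y in exactly 3 steps. Then □^3r holds at y, so the antecedent holds at x; validity forces ◇^0r at z, giving a w with zR^0w and yR^3w.
First-order correspondent: ∀x ∀y ∀z ((xRy ∧ xR²z) → ∃w (yR³w ∧ z = w)).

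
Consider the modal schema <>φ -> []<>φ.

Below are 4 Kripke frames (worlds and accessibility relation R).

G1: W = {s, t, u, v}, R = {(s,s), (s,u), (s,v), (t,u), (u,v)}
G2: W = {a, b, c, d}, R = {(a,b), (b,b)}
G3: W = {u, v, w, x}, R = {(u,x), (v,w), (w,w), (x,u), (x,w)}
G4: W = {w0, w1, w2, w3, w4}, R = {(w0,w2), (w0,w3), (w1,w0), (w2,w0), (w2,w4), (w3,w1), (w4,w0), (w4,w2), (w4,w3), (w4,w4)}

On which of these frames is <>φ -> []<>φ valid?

The schema corresponds to the Euclidean property: forall x forall y forall z (Rxy & Rxz -> Ryz).
G1: fails — Rsv and Rsv but not Rvv.
G2: ✓.
G3: fails — Rux and Rux but not Rxx.
G4: fails — Rw0w2 and Rw0w2 but not Rw2w2.

G2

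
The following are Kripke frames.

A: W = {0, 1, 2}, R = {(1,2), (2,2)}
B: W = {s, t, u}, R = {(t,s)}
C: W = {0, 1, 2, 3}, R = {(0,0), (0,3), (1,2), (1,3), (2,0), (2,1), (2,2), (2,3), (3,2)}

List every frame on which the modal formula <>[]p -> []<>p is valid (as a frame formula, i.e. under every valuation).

This is the axiom for convergence; its first-order frame correspondent is forall x forall y forall z (Rxy & Rxz -> exists w (Ryw & Rzw)).
A: holds.
B: fails — Rts and Rts but s and s have no common successor.
C: fails — R00 and R03 but 0 and 3 have no common successor.

A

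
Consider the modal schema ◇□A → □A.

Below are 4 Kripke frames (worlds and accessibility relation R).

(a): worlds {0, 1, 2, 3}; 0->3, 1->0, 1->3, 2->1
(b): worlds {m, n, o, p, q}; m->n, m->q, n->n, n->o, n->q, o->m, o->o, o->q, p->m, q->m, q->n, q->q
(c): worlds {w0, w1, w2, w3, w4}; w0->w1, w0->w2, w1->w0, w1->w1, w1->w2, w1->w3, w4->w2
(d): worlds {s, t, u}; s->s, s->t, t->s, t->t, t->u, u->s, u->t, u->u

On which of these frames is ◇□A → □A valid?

The schema corresponds to the Euclidean property: ∀x ∀y ∀z (Rxy ∧ Rxz → Ryz).
(a): fails — R03 and R03 but not R33.
(b): fails — Rno and Rnn but not Ron.
(c): fails — Rw0w2 and Rw0w1 but not Rw2w1.
(d): fails — Rts and Rtu but not Rsu.
Valid on no frame.

none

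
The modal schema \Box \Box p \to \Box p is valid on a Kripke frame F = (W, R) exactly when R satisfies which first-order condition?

density

Suppose □□p→□p is valid. Take Rxy and set V(p)={w : xR²w}. Then □□p at x, so □p at x, so p at y, i.e. ∃z(Rxz∧Rzy).
Conversely, on a frame with density the schema holds at every world under every valuation.
Frame condition: \forall x \forall y (Rxy \to \exists z (Rxz \wedge Rzy)).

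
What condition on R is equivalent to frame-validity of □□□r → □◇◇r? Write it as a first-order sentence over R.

∀x ∀z (xRz → ∃w (xR³w ∧ zR²w))

This is a Sahlqvist (Geach-type) schema ◇^0□^3r → □^1◇^2r.
First-order correspondent: ∀x ∀z (xRz → ∃w (xR³w ∧ zR²w)).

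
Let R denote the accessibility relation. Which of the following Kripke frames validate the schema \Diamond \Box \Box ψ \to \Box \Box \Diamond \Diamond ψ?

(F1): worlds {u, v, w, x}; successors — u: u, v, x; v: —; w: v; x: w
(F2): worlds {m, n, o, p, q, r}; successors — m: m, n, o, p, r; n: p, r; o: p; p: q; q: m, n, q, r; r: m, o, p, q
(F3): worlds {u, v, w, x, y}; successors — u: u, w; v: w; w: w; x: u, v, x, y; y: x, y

This is the axiom for a generalized confluence (Geach) condition; its first-order frame correspondent is \forall x \forall y \forall z ((xRy \wedge x R^2 z) \to \exists w (y R^2 w \wedge z R^2 w)).
(F1): fails — uRu, uR²v but no t with uR²t and vR²t.
(F2): satisfies the condition.
(F3): fails — xRv, xR²y but no t with vR²t and yR²t.

(F2)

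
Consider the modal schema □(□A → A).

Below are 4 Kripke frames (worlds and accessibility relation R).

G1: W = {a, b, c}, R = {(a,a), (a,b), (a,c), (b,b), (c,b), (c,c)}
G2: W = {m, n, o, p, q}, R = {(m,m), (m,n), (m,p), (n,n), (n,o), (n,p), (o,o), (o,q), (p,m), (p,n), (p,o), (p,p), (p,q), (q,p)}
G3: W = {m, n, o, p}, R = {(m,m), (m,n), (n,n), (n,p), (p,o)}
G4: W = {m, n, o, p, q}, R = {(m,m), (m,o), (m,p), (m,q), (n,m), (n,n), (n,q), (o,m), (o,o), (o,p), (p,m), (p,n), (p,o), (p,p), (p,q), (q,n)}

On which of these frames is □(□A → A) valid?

This is the axiom for shift-reflexivity; its first-order frame correspondent is ∀x ∀y (Rxy → Ryy).
G1: condition met.
G2: fails — Roq but not Rqq.
G3: fails — Rpo but not Roo.
G4: fails — Rnq but not Rqq.
Valid on: G1.

G1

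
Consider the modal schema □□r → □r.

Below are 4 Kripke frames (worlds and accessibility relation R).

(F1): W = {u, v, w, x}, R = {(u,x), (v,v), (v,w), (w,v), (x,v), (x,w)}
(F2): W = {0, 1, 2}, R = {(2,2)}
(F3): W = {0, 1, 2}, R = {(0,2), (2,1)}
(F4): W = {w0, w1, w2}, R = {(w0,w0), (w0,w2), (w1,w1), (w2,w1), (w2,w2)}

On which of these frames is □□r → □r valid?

This is the axiom for density; its first-order frame correspondent is ∀x ∀y (Rxy → ∃z (Rxz ∧ Rzy)).
(F1): fails — Rux but no z with Ruz and Rzx.
(F2): satisfies the condition.
(F3): fails — R21 but no z with R2z and Rz1.
(F4): satisfies the condition.
Valid on: (F2), (F4).

(F2), (F4)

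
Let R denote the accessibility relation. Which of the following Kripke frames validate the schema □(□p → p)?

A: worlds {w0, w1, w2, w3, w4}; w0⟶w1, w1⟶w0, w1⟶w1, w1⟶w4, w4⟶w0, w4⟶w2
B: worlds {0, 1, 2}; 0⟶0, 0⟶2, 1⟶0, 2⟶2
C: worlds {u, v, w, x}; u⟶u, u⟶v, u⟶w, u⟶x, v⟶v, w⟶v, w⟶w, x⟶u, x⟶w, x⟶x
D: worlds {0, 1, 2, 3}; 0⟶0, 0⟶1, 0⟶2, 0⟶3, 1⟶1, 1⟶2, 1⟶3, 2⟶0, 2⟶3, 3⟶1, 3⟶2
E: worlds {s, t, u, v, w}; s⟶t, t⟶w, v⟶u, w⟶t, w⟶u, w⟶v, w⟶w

B, C

Frame correspondent (Sahlqvist): ∀x ∀y (Rxy → Ryy) — i.e. shift-reflexivity.
A: fails — Rw1w0 but not Rw0w0.
B: condition met.
C: condition met.
D: fails — R32 but not R22.
E: fails — Rwt but not Rtt.
Valid on: B, C.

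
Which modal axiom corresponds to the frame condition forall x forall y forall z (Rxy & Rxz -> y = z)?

This is partial functionality; the standard corresponding axiom is CD: ◇s → □s.

◇s → □s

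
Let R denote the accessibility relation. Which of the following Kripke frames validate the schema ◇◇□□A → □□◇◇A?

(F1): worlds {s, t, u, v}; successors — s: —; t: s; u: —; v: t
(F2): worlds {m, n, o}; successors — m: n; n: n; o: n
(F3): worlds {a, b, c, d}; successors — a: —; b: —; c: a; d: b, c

(F2)

This is the axiom for a generalized confluence (Geach) condition; its first-order frame correspondent is ∀x ∀y ∀z ((xR²y ∧ xR²z) → ∃w (yR²w ∧ zR²w)).
(F1): fails — vR²s, vR²s but no w with sR²w and sR²w.
(F2): condition met.
(F3): fails — dR²a, dR²a but no w with aR²w and aR²w.
Valid on: (F2).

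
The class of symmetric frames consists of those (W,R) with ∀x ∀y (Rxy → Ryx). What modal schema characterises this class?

q → □◇q

A defining formula is q → □◇q (the B axiom).
Suppose q→□◇q is valid. Take Rxy and set V(q)={x}. Then q at x, so □◇q at x, so ◇q at y, so some z with Ryz has q; z=x, i.e. Ryx.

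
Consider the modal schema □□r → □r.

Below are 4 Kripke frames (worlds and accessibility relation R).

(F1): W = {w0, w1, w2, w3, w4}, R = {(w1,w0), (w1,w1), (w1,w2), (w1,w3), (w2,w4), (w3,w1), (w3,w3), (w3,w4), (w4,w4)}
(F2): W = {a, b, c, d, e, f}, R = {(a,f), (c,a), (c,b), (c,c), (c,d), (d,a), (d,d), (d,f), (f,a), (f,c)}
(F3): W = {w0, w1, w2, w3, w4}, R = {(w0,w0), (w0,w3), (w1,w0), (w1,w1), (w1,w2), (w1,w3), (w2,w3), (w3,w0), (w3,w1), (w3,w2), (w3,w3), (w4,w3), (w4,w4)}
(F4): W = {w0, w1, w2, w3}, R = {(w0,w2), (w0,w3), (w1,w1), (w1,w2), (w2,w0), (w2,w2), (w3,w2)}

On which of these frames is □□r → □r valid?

(F1), (F3)

This is the axiom for density; its first-order frame correspondent is ∀x ∀y (Rxy → ∃z (Rxz ∧ Rzy)).
(F1): satisfies the condition.
(F2): fails — Raf but no z with Raz and Rzf.
(F3): satisfies the condition.
(F4): fails — Rw0w3 but no z with Rw0z and Rzw3.
Valid on: (F1), (F3).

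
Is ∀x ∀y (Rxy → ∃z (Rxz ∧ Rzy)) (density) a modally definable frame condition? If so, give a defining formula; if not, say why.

The condition is density. A defining modal formula is □□q → □q.
Suppose □□q→□q is valid. Take Rxy and set V(q)={w : xR²w}. Then □□q at x, so □q at x, so q at y, i.e. ∃z(Rxz∧Rzy).

Yes — defined by □□q → □q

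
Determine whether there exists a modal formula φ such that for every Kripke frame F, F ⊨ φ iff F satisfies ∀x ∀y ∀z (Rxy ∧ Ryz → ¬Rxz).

Any modally definable frame class is closed under surjective bounded morphisms.
The 5-cycle (worlds a,b,c,d,e with a→b→c→d→e→a) is intransitive. Mapping every world to a single reflexive point • is a surjective bounded morphism; the reflexive point is not intransitive (R••∧R•• but R••).
Hence intransitivity is not modally definable.

Not definable by any modal formula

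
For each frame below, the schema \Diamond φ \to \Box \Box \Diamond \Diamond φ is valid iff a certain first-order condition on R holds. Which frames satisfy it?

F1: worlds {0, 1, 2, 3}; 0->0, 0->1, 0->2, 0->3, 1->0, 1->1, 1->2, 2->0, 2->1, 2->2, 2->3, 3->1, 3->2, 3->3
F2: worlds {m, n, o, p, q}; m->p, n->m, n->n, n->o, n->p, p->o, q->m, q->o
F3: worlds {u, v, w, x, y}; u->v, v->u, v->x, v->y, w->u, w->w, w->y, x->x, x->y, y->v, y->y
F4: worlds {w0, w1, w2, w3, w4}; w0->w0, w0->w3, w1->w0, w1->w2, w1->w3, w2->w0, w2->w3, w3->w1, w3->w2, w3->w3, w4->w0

This is the axiom for a generalized confluence (Geach) condition; its first-order frame correspondent is \forall x \forall y \forall z ((xRy \wedge x R^2 z) \to \exists w (y = w \wedge z R^2 w)).
F1: ✓.
F2: fails — mRp, mR²o but no w with p=w and oR²w.
F3: fails — uRv, uR²u but no t with v=t and uR²t.
F4: ✓.

F1, F4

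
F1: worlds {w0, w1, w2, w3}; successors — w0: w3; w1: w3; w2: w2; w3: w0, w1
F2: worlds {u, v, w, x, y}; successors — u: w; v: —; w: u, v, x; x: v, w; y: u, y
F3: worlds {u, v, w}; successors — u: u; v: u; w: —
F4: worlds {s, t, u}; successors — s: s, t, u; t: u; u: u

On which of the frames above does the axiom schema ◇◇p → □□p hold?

The schema corresponds to a generalized confluence (Geach) condition: ∀x ∀y ∀z ((xR²y ∧ xR²z) → ∃w (y = w ∧ z = w)).
F1: fails — w0R²w0, w0R²w1 but w0 ≠ w1.
F2: fails — uR²u, uR²v but u ≠ v.
F3: satisfies the condition.
F4: fails — sR²s, sR²t but s ≠ t.

F3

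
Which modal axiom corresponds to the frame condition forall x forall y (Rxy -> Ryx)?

The condition is symmetry. The B schema ψ → □◇ψ defines it.
Suppose ψ→□◇ψ is valid. Take Rxy and set V(ψ)={x}. Then ψ at x, so □◇ψ at x, so ◇ψ at y, so some z with Ryz has ψ; z=x, i.e. Ryx.

ψ → □◇ψ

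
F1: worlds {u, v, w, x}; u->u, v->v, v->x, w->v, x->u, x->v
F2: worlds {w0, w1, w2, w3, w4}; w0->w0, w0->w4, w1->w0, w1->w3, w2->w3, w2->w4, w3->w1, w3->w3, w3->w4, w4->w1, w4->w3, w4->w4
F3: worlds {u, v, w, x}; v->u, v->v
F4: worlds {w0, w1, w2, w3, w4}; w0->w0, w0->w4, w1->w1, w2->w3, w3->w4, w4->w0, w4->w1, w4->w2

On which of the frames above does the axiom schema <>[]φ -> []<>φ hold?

This is the axiom for convergence; its first-order frame correspondent is forall x forall y forall z (Rxy & Rxz -> exists w (Ryw & Rzw)).
F1: fails — Rxu and Rxv but u and v have no common successor.
F2: satisfies the condition.
F3: fails — Rvu and Rvu but u and u have no common successor.
F4: fails — Rw4w1 and Rw4w0 but w1 and w0 have no common successor.
Valid on: F2.

F2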